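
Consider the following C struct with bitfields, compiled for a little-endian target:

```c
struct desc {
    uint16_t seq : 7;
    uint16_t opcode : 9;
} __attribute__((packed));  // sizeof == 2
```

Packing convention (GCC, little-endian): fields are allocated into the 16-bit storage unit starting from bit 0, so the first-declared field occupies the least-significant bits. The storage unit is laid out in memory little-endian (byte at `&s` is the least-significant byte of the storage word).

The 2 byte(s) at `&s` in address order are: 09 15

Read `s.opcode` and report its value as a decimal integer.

[0]=0x09 [1]=0x15 (little-endian) → word 0x1509
seq:7 @ bit 0 → (0x1509>>0)&0x7f = 0x9
opcode:9 @ bit 7 → (0x1509>>7)&0x1ff = 0x2a  ←

42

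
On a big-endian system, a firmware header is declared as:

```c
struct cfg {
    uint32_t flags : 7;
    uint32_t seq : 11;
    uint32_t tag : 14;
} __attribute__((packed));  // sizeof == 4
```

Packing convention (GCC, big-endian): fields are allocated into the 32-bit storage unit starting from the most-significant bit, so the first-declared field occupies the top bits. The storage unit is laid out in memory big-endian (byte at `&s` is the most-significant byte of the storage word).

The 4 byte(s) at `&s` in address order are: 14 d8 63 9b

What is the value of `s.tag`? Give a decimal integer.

[0]=0x14 [1]=0xd8 [2]=0x63 [3]=0x9b (big-endian) → word 0x14d8639b
flags:7 @ bit 25 → (0x14d8639b>>25)&0x7f = 0xa
seq:11 @ bit 14 → (0x14d8639b>>14)&0x7ff = 0x361
tag:14 @ bit 0 → (0x14d8639b>>0)&0x3fff = 0x239b  ←

9115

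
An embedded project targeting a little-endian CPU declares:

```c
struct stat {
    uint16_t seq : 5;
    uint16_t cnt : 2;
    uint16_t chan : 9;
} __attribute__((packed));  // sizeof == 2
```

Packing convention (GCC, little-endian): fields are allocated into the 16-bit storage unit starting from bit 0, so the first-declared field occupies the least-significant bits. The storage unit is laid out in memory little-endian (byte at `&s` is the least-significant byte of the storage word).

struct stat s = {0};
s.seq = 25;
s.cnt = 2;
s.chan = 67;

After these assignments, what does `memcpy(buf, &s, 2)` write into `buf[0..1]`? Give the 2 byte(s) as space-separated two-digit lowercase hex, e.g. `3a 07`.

d9 21

[0+:5] seq=25 & 0x1f = 0x19; word=0x0019
[5+:2] cnt=2 & 0x3 = 0x2; word=0x0059
[7+:9] chan=67 & 0x1ff = 0x43; word=0x21d9
word = 0x21d9 → little-endian bytes:
  [0]=0xd9  [1]=0x21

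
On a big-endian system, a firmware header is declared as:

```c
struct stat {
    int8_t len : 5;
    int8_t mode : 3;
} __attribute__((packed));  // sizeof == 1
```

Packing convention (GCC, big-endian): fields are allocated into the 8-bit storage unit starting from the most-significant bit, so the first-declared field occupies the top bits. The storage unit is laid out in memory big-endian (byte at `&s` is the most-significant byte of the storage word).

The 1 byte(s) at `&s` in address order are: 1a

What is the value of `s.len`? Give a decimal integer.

3

[0]=0x1a (big-endian) → word 0x1a
len:5 @ bit 3 → (0x1a>>3)&0x1f = 0x3  ←
mode:3 @ bit 0 → (0x1a>>0)&0x7 = 0x2
len signed 5b, MSB=0: value = 3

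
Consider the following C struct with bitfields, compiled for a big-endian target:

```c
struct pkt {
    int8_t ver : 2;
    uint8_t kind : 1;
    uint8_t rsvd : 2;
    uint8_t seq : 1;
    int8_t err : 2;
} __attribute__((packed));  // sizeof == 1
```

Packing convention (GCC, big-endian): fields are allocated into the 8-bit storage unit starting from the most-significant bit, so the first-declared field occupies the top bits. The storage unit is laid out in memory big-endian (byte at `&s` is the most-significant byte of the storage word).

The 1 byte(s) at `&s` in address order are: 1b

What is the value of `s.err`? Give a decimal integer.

-1

[0]=0x1b (big-endian) → word 0x1b
ver [6+:2] = (word>>6) & 0x3 = 0
kind [5+:1] = (word>>5) & 0x1 = 0
rsvd [3+:2] = (word>>3) & 0x3 = 3
seq [2+:1] = (word>>2) & 0x1 = 0
err [0+:2] = (word>>0) & 0x3 = 3  ←
err signed 2b, MSB=1: 3 - 4 = -1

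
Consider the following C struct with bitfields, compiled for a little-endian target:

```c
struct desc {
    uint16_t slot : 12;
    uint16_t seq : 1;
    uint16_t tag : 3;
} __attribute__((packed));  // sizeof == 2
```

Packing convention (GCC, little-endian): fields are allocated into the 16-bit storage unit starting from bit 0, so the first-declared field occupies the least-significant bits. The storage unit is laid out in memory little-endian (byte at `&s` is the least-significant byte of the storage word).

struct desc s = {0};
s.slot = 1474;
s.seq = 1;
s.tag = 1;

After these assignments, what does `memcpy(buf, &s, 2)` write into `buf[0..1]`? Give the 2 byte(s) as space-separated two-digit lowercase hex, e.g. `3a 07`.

c2 35

[0+:12] slot=1474 & 0xfff = 0x5c2; word=0x05c2
[12+:1] seq=1 & 0x1 = 0x1; word=0x15c2
[13+:3] tag=1 & 0x7 = 0x1; word=0x35c2
word = 0x35c2 → little-endian bytes:
  [0]=0xc2  [1]=0x35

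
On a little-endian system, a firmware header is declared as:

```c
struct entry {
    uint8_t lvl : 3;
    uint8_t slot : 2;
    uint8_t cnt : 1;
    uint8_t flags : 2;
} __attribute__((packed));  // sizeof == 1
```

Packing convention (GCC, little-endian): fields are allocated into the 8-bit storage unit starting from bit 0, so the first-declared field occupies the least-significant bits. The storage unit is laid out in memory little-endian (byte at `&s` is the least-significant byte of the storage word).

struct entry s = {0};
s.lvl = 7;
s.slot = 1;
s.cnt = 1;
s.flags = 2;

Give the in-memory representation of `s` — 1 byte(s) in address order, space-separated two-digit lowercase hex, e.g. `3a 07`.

af

lvl (3b) val=7 bits=0x7 at bit 0: 0x07
slot (2b) val=1 bits=0x1 at bit 3: 0x0f
cnt (1b) val=1 bits=0x1 at bit 5: 0x2f
flags (2b) val=2 bits=0x2 at bit 6: 0xaf
word = 0xaf → little-endian bytes:
  [0]=0xaf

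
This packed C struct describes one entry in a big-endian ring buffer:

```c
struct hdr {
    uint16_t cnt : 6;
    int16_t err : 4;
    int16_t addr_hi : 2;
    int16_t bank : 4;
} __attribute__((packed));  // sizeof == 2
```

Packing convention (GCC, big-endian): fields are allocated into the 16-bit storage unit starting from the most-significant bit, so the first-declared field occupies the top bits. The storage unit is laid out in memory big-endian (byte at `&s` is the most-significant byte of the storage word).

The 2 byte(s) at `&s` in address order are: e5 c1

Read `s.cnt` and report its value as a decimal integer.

[0]=0xe5 [1]=0xc1 (big-endian) → word 0xe5c1
cnt:6 @ bit 10 → (0xe5c1>>10)&0x3f = 0x39  ←
err:4 @ bit 6 → (0xe5c1>>6)&0xf = 0x7
addr_hi:2 @ bit 4 → (0xe5c1>>4)&0x3 = 0x0
bank:4 @ bit 0 → (0xe5c1>>0)&0xf = 0x1

57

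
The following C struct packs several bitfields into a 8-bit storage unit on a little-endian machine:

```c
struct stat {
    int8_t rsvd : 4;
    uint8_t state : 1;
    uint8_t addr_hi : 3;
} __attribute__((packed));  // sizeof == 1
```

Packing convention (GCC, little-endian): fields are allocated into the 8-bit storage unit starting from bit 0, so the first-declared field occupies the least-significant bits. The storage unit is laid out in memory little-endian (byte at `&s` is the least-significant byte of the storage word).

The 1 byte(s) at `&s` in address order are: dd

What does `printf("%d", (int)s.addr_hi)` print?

[0]=0xdd (little-endian) → word 0xdd
rsvd:4 @ bit 0 → (0xdd>>0)&0xf = 0xd
state:1 @ bit 4 → (0xdd>>4)&0x1 = 0x1
addr_hi:3 @ bit 5 → (0xdd>>5)&0x7 = 0x6  ←

6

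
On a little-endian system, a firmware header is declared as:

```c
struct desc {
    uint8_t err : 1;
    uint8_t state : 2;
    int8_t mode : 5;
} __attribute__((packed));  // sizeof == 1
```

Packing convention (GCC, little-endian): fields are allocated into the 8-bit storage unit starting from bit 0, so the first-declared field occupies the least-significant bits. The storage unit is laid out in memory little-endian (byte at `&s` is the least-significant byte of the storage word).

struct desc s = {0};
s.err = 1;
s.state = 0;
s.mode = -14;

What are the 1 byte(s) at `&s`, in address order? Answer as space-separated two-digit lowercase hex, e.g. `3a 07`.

err:1 = 1 → 0x1 << 0 → word 0x01
state:2 = 0 → 0x0 << 1 → word 0x01
mode:5 = -14 → 0x12 << 3 → word 0x91
word = 0x91 → little-endian bytes:
  [0]=0x91

91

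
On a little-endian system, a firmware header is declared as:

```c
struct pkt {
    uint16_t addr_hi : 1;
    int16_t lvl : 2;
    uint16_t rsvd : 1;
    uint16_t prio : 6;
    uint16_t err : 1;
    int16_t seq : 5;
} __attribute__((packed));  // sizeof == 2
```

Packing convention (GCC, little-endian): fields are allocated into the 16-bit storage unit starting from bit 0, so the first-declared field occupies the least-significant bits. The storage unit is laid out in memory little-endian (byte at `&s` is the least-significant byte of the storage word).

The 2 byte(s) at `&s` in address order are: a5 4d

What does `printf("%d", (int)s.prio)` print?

26

[0]=0xa5 [1]=0x4d (little-endian) → word 0x4da5
addr_hi:1 @ bit 0 → (0x4da5>>0)&0x1 = 0x1
lvl:2 @ bit 1 → (0x4da5>>1)&0x3 = 0x2
rsvd:1 @ bit 3 → (0x4da5>>3)&0x1 = 0x0
prio:6 @ bit 4 → (0x4da5>>4)&0x3f = 0x1a  ←
err:1 @ bit 10 → (0x4da5>>10)&0x1 = 0x1
seq:5 @ bit 11 → (0x4da5>>11)&0x1f = 0x9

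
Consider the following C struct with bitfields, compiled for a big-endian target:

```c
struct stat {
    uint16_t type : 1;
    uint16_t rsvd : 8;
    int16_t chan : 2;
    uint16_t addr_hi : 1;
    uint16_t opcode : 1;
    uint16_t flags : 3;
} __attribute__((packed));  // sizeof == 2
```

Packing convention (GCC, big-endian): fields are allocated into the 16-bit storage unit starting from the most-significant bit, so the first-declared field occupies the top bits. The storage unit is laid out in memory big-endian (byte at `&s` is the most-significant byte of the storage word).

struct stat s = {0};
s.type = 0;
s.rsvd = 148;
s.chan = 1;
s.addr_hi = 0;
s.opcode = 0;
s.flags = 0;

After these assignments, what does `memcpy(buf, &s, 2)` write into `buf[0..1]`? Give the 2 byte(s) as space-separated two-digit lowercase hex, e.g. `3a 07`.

4a 20

type (1b) val=0 bits=0x0 at bit 15: 0x0000
rsvd (8b) val=148 bits=0x94 at bit 7: 0x4a00
chan (2b) val=1 bits=0x1 at bit 5: 0x4a20
addr_hi (1b) val=0 bits=0x0 at bit 4: 0x4a20
opcode (1b) val=0 bits=0x0 at bit 3: 0x4a20
flags (3b) val=0 bits=0x0 at bit 0: 0x4a20
word = 0x4a20 → big-endian bytes:
  [0]=0x4a  [1]=0x20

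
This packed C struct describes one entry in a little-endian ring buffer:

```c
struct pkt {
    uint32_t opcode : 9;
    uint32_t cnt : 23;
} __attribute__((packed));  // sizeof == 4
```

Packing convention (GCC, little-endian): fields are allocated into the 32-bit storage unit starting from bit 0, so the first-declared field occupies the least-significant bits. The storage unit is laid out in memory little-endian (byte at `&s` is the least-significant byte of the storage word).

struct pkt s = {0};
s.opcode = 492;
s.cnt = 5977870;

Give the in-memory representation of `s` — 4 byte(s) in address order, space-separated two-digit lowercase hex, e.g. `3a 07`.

ec 1d 6e b6

opcode:9 = 492 → 0x1ec << 0 → word 0x000001ec
cnt:23 = 5977870 → 0x5b370e << 9 → word 0xb66e1dec
word = 0xb66e1dec → little-endian bytes:
  [0]=0xec  [1]=0x1d  [2]=0x6e  [3]=0xb6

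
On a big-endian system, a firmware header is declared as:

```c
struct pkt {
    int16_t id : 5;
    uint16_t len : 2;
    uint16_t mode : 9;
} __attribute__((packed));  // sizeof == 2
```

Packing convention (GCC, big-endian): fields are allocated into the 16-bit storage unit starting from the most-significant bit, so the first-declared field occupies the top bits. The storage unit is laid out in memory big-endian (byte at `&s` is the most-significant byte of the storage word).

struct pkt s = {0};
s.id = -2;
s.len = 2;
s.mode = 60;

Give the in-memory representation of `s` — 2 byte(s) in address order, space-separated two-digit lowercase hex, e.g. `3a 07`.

f4 3c

id (5b) val=-2 bits=0x1e at bit 11: 0xf000
len (2b) val=2 bits=0x2 at bit 9: 0xf400
mode (9b) val=60 bits=0x3c at bit 0: 0xf43c
word = 0xf43c → big-endian bytes:
  [0]=0xf4  [1]=0x3c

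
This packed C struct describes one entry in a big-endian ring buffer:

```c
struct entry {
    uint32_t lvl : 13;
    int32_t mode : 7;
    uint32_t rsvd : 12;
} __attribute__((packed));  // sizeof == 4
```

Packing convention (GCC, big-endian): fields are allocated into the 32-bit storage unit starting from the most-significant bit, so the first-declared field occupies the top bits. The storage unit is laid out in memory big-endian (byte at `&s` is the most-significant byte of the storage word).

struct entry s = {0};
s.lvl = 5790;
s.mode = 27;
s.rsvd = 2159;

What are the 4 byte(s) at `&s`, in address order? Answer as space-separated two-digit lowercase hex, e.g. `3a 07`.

lvl:13 = 5790 → 0x169e << 19 → word 0xb4f00000
mode:7 = 27 → 0x1b << 12 → word 0xb4f1b000
rsvd:12 = 2159 → 0x86f << 0 → word 0xb4f1b86f
word = 0xb4f1b86f → big-endian bytes:
  [0]=0xb4  [1]=0xf1  [2]=0xb8  [3]=0x6f

b4 f1 b8 6f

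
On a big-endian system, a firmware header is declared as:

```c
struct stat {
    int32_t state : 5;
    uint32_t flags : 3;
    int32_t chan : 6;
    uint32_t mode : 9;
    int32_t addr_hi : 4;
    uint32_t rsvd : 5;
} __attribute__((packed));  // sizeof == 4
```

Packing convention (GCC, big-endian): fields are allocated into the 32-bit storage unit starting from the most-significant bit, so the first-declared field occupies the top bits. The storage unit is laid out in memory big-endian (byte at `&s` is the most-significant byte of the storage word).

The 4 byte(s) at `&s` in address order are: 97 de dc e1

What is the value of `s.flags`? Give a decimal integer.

7

[0]=0x97 [1]=0xde [2]=0xdc [3]=0xe1 (big-endian) → word 0x97dedce1
state [27+:5] = (word>>27) & 0x1f = 18
flags [24+:3] = (word>>24) & 0x7 = 7  ←
chan [18+:6] = (word>>18) & 0x3f = 55
mode [9+:9] = (word>>9) & 0x1ff = 366
addr_hi [5+:4] = (word>>5) & 0xf = 7
rsvd [0+:5] = (word>>0) & 0x1f = 1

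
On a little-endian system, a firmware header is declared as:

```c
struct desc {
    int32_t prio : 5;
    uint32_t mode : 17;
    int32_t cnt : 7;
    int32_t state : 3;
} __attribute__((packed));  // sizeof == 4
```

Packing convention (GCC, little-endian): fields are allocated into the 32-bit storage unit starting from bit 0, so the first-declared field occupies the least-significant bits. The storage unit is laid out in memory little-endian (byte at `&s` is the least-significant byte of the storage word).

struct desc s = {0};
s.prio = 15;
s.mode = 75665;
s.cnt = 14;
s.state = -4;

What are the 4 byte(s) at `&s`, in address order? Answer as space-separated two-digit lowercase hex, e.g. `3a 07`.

prio:5 = 15 → 0xf << 0 → word 0x0000000f
mode:17 = 75665 → 0x12791 << 5 → word 0x0024f22f
cnt:7 = 14 → 0xe << 22 → word 0x03a4f22f
state:3 = -4 → 0x4 << 29 → word 0x83a4f22f
word = 0x83a4f22f → little-endian bytes:
  [0]=0x2f  [1]=0xf2  [2]=0xa4  [3]=0x83

2f f2 a4 83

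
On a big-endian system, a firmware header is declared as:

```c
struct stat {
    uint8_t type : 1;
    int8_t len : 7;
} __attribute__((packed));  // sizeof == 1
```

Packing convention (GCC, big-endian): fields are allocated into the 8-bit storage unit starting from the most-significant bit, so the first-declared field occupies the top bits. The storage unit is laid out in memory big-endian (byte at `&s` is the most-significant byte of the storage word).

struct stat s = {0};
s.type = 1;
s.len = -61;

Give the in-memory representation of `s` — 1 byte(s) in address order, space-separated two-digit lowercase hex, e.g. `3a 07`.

c3

type:1 = 1 → 0x1 << 7 → word 0x80
len:7 = -61 → 0x43 << 0 → word 0xc3
word = 0xc3 → big-endian bytes:
  [0]=0xc3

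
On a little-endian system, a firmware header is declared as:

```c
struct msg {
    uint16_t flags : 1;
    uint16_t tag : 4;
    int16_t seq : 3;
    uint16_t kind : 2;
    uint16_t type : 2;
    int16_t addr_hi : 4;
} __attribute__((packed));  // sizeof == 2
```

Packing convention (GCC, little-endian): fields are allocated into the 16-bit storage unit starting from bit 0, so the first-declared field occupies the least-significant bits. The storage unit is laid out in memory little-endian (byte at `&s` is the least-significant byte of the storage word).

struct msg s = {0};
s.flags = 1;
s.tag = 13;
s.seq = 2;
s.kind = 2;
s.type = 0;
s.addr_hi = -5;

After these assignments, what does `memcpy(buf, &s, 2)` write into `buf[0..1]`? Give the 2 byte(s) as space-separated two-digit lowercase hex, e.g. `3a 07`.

5b b2

flags (1b) val=1 bits=0x1 at bit 0: 0x0001
tag (4b) val=13 bits=0xd at bit 1: 0x001b
seq (3b) val=2 bits=0x2 at bit 5: 0x005b
kind (2b) val=2 bits=0x2 at bit 8: 0x025b
type (2b) val=0 bits=0x0 at bit 10: 0x025b
addr_hi (4b) val=-5 bits=0xb at bit 12: 0xb25b
word = 0xb25b → little-endian bytes:
  [0]=0x5b  [1]=0xb2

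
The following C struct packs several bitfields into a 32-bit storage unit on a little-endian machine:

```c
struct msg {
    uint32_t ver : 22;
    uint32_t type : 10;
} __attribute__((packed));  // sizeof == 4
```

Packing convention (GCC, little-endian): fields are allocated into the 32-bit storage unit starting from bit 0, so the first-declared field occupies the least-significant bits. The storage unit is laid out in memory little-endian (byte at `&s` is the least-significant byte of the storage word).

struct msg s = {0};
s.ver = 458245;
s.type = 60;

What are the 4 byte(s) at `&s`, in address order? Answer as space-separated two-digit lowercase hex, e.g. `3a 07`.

05 fe 06 0f

ver (22b) val=458245 bits=0x6fe05 at bit 0: 0x0006fe05
type (10b) val=60 bits=0x3c at bit 22: 0x0f06fe05
word = 0x0f06fe05 → little-endian bytes:
  [0]=0x05  [1]=0xfe  [2]=0x06  [3]=0x0f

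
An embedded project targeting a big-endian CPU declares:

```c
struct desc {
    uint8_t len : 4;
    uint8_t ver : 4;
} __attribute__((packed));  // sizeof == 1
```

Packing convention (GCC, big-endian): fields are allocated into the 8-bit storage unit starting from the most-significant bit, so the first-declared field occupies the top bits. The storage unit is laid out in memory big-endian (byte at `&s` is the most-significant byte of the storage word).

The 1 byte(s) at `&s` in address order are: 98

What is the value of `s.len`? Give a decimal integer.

9

[0]=0x98 (big-endian) → word 0x98
len:4 @ bit 4 → (0x98>>4)&0xf = 0x9  ←
ver:4 @ bit 0 → (0x98>>0)&0xf = 0x8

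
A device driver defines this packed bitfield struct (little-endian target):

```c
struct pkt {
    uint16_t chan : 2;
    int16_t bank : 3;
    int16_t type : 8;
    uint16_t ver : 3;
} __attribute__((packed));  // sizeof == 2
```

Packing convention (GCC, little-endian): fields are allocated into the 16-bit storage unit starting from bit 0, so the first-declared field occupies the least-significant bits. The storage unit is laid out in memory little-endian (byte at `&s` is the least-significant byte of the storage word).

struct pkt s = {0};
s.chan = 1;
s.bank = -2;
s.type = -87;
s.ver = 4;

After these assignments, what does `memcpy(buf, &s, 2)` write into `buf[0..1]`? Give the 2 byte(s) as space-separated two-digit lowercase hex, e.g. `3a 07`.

[0+:2] chan=1 & 0x3 = 0x1; word=0x0001
[2+:3] bank=-2 & 0x7 = 0x6; word=0x0019
[5+:8] type=-87 & 0xff = 0xa9; word=0x1539
[13+:3] ver=4 & 0x7 = 0x4; word=0x9539
word = 0x9539 → little-endian bytes:
  [0]=0x39  [1]=0x95

39 95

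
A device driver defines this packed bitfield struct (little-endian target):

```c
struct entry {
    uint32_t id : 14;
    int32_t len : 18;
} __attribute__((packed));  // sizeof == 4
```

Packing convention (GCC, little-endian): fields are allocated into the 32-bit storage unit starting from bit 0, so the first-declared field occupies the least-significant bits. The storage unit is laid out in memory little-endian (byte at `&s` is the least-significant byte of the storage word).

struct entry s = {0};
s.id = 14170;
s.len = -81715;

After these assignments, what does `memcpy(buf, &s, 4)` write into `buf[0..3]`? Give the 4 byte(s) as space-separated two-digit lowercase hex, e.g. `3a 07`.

5a 77 33 b0

id:14 = 14170 → 0x375a << 0 → word 0x0000375a
len:18 = -81715 → 0x2c0cd << 14 → word 0xb033775a
word = 0xb033775a → little-endian bytes:
  [0]=0x5a  [1]=0x77  [2]=0x33  [3]=0xb0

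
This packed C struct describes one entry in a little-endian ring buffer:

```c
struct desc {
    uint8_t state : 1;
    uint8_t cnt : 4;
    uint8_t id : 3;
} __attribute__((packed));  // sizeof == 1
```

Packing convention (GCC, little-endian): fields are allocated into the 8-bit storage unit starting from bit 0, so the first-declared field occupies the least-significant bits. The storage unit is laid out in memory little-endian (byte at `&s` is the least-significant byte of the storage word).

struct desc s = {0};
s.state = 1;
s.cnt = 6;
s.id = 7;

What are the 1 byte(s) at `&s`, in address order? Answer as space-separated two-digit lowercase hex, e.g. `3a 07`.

ed

[0+:1] state=1 & 0x1 = 0x1; word=0x01
[1+:4] cnt=6 & 0xf = 0x6; word=0x0d
[5+:3] id=7 & 0x7 = 0x7; word=0xed
word = 0xed → little-endian bytes:
  [0]=0xed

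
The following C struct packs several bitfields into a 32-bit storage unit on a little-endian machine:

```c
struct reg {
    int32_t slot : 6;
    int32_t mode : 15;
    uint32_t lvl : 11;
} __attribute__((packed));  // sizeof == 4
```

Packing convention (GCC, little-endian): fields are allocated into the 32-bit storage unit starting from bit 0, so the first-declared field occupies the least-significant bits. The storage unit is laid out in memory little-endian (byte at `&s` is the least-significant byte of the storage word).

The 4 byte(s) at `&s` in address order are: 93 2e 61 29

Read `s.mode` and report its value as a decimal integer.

[0]=0x93 [1]=0x2e [2]=0x61 [3]=0x29 (little-endian) → word 0x29612e93
slot [0+:6] = (word>>0) & 0x3f = 19
mode [6+:15] = (word>>6) & 0x7fff = 1210  ←
lvl [21+:11] = (word>>21) & 0x7ff = 331
mode signed 15b, MSB=0: value = 1210

1210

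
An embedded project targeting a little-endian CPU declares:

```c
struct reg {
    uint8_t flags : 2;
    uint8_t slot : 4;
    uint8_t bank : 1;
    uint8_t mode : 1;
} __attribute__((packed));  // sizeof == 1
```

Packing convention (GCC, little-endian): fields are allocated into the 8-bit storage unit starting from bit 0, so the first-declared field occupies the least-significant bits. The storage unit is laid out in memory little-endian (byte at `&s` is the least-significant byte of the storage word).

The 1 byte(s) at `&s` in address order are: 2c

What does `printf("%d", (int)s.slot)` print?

11

[0]=0x2c (little-endian) → word 0x2c
flags [0+:2] = (word>>0) & 0x3 = 0
slot [2+:4] = (word>>2) & 0xf = 11  ←
bank [6+:1] = (word>>6) & 0x1 = 0
mode [7+:1] = (word>>7) & 0x1 = 0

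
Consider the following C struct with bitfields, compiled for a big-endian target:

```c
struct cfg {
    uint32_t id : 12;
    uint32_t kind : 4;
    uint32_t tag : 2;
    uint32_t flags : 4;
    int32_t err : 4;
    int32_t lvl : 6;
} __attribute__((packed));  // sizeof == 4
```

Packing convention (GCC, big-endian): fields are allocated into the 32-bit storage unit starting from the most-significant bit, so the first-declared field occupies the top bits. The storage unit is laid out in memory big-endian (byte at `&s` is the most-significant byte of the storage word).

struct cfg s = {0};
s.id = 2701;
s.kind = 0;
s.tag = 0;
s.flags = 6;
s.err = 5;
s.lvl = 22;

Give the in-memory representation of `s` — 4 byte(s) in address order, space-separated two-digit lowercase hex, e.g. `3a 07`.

a8 d0 19 56

id:12 = 2701 → 0xa8d << 20 → word 0xa8d00000
kind:4 = 0 → 0x0 << 16 → word 0xa8d00000
tag:2 = 0 → 0x0 << 14 → word 0xa8d00000
flags:4 = 6 → 0x6 << 10 → word 0xa8d01800
err:4 = 5 → 0x5 << 6 → word 0xa8d01940
lvl:6 = 22 → 0x16 << 0 → word 0xa8d01956
word = 0xa8d01956 → big-endian bytes:
  [0]=0xa8  [1]=0xd0  [2]=0x19  [3]=0x56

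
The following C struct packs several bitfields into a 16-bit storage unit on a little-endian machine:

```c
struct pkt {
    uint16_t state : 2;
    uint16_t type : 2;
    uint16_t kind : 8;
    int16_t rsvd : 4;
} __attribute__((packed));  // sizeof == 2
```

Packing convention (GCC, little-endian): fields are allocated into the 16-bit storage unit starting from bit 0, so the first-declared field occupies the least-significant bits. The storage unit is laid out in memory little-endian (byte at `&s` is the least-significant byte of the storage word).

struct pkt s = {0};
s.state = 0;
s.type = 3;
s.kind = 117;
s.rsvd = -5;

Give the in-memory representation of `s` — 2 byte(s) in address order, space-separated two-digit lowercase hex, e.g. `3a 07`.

state:2 = 0 → 0x0 << 0 → word 0x0000
type:2 = 3 → 0x3 << 2 → word 0x000c
kind:8 = 117 → 0x75 << 4 → word 0x075c
rsvd:4 = -5 → 0xb << 12 → word 0xb75c
word = 0xb75c → little-endian bytes:
  [0]=0x5c  [1]=0xb7

5c b7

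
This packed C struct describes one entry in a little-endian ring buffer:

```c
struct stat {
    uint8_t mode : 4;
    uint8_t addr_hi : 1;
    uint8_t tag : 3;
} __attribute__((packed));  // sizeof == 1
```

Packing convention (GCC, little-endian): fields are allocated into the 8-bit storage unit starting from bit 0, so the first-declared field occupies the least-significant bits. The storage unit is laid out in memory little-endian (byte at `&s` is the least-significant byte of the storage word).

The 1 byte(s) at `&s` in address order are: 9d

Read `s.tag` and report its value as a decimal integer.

[0]=0x9d (little-endian) → word 0x9d
mode:4 @ bit 0 → (0x9d>>0)&0xf = 0xd
addr_hi:1 @ bit 4 → (0x9d>>4)&0x1 = 0x1
tag:3 @ bit 5 → (0x9d>>5)&0x7 = 0x4  ←

4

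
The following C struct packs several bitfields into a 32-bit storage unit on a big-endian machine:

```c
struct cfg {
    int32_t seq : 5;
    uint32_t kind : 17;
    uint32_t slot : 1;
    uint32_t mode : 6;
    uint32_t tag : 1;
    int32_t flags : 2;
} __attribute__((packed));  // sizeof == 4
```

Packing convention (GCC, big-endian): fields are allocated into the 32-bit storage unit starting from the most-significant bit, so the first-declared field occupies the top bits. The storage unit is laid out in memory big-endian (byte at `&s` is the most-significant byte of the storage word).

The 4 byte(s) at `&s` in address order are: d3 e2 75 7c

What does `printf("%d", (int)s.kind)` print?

63645

[0]=0xd3 [1]=0xe2 [2]=0x75 [3]=0x7c (big-endian) → word 0xd3e2757c
seq [27+:5] = (word>>27) & 0x1f = 26
kind [10+:17] = (word>>10) & 0x1ffff = 63645  ←
slot [9+:1] = (word>>9) & 0x1 = 0
mode [3+:6] = (word>>3) & 0x3f = 47
tag [2+:1] = (word>>2) & 0x1 = 1
flags [0+:2] = (word>>0) & 0x3 = 0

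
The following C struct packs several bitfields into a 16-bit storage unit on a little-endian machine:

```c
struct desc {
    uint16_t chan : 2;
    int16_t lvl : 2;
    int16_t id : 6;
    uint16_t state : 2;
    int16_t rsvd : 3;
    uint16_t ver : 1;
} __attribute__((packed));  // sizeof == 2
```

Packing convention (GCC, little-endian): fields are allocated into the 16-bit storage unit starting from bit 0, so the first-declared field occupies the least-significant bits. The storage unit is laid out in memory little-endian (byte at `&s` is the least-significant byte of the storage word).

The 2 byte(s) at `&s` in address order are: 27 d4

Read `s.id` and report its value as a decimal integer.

[0]=0x27 [1]=0xd4 (little-endian) → word 0xd427
chan:2 @ bit 0 → (0xd427>>0)&0x3 = 0x3
lvl:2 @ bit 2 → (0xd427>>2)&0x3 = 0x1
id:6 @ bit 4 → (0xd427>>4)&0x3f = 0x2  ←
state:2 @ bit 10 → (0xd427>>10)&0x3 = 0x1
rsvd:3 @ bit 12 → (0xd427>>12)&0x7 = 0x5
ver:1 @ bit 15 → (0xd427>>15)&0x1 = 0x1
id signed 6b, MSB=0: value = 2

2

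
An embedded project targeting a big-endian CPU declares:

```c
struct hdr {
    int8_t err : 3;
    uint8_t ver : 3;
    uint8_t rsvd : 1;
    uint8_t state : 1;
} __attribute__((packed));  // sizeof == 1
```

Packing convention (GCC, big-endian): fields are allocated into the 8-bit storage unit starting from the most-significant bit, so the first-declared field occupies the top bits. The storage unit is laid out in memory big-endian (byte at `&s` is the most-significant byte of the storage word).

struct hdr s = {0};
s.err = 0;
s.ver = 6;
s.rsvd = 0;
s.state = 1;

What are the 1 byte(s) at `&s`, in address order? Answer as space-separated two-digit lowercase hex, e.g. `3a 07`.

19

err (3b) val=0 bits=0x0 at bit 5: 0x00
ver (3b) val=6 bits=0x6 at bit 2: 0x18
rsvd (1b) val=0 bits=0x0 at bit 1: 0x18
state (1b) val=1 bits=0x1 at bit 0: 0x19
word = 0x19 → big-endian bytes:
  [0]=0x19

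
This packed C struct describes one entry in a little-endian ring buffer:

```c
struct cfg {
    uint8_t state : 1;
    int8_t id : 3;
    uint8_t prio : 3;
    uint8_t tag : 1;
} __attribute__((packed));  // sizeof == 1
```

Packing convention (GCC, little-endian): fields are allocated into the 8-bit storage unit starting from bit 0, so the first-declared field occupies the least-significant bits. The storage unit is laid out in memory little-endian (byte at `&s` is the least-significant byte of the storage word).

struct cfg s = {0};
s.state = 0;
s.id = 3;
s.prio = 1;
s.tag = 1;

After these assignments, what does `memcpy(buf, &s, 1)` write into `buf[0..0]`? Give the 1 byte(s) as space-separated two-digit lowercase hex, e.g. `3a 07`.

[0+:1] state=0 & 0x1 = 0x0; word=0x00
[1+:3] id=3 & 0x7 = 0x3; word=0x06
[4+:3] prio=1 & 0x7 = 0x1; word=0x16
[7+:1] tag=1 & 0x1 = 0x1; word=0x96
word = 0x96 → little-endian bytes:
  [0]=0x96

96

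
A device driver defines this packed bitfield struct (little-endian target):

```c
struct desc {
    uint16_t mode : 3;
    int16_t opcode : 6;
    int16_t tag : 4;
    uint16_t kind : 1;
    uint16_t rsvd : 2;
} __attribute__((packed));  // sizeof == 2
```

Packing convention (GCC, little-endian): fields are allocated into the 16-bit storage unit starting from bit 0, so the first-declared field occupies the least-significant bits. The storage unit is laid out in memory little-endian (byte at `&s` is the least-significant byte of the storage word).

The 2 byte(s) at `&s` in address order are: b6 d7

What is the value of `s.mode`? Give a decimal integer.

6

[0]=0xb6 [1]=0xd7 (little-endian) → word 0xd7b6
mode:3 @ bit 0 → (0xd7b6>>0)&0x7 = 0x6  ←
opcode:6 @ bit 3 → (0xd7b6>>3)&0x3f = 0x36
tag:4 @ bit 9 → (0xd7b6>>9)&0xf = 0xb
kind:1 @ bit 13 → (0xd7b6>>13)&0x1 = 0x0
rsvd:2 @ bit 14 → (0xd7b6>>14)&0x3 = 0x3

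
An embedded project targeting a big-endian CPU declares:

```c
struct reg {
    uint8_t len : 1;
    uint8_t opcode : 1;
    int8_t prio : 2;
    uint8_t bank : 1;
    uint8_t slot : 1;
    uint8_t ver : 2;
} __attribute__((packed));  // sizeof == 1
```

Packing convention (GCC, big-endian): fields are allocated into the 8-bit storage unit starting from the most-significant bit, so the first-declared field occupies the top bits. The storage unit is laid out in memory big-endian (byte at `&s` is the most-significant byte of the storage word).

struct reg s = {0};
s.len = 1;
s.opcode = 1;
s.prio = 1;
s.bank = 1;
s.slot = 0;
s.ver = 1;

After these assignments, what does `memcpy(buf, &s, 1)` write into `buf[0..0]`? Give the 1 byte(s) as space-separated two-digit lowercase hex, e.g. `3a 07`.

len (1b) val=1 bits=0x1 at bit 7: 0x80
opcode (1b) val=1 bits=0x1 at bit 6: 0xc0
prio (2b) val=1 bits=0x1 at bit 4: 0xd0
bank (1b) val=1 bits=0x1 at bit 3: 0xd8
slot (1b) val=0 bits=0x0 at bit 2: 0xd8
ver (2b) val=1 bits=0x1 at bit 0: 0xd9
word = 0xd9 → big-endian bytes:
  [0]=0xd9

d9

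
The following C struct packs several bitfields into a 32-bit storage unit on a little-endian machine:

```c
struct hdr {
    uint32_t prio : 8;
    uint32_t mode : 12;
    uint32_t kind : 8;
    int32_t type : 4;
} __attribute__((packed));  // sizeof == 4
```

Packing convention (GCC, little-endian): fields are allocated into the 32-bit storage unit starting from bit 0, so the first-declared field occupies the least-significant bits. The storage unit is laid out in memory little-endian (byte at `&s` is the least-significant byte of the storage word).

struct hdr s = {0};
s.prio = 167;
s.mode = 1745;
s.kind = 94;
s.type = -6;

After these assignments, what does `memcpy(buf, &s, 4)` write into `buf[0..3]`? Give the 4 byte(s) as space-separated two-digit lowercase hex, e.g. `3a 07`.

[0+:8] prio=167 & 0xff = 0xa7; word=0x000000a7
[8+:12] mode=1745 & 0xfff = 0x6d1; word=0x0006d1a7
[20+:8] kind=94 & 0xff = 0x5e; word=0x05e6d1a7
[28+:4] type=-6 & 0xf = 0xa; word=0xa5e6d1a7
word = 0xa5e6d1a7 → little-endian bytes:
  [0]=0xa7  [1]=0xd1  [2]=0xe6  [3]=0xa5

a7 d1 e6 a5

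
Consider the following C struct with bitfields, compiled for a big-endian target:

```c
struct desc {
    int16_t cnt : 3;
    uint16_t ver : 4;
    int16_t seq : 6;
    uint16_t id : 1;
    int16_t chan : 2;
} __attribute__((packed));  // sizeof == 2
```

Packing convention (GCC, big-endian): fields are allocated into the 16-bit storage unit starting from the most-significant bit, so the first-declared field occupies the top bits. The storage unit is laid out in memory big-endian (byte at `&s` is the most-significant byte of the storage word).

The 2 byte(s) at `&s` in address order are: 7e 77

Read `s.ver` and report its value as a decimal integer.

[0]=0x7e [1]=0x77 (big-endian) → word 0x7e77
cnt:3 @ bit 13 → (0x7e77>>13)&0x7 = 0x3
ver:4 @ bit 9 → (0x7e77>>9)&0xf = 0xf  ←
seq:6 @ bit 3 → (0x7e77>>3)&0x3f = 0xe
id:1 @ bit 2 → (0x7e77>>2)&0x1 = 0x1
chan:2 @ bit 0 → (0x7e77>>0)&0x3 = 0x3

15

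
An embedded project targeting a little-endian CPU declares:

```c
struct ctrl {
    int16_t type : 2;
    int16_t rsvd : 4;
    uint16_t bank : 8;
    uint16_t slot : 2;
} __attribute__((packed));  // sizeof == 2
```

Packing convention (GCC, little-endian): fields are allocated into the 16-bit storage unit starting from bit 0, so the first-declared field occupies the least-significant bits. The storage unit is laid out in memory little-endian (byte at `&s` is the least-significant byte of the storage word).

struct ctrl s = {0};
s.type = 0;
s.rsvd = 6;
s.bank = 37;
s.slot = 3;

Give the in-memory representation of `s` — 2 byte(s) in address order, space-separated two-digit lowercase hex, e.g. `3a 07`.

type:2 = 0 → 0x0 << 0 → word 0x0000
rsvd:4 = 6 → 0x6 << 2 → word 0x0018
bank:8 = 37 → 0x25 << 6 → word 0x0958
slot:2 = 3 → 0x3 << 14 → word 0xc958
word = 0xc958 → little-endian bytes:
  [0]=0x58  [1]=0xc9

58 c9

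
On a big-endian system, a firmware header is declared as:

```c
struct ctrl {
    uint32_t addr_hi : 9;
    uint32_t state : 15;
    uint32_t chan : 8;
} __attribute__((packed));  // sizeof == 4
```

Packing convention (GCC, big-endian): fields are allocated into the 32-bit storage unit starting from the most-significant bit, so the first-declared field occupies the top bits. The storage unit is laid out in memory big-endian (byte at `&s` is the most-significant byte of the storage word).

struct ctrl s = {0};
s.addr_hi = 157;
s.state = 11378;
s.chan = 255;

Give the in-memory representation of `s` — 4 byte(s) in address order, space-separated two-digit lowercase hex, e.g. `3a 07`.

4e ac 72 ff

addr_hi (9b) val=157 bits=0x9d at bit 23: 0x4e800000
state (15b) val=11378 bits=0x2c72 at bit 8: 0x4eac7200
chan (8b) val=255 bits=0xff at bit 0: 0x4eac72ff
word = 0x4eac72ff → big-endian bytes:
  [0]=0x4e  [1]=0xac  [2]=0x72  [3]=0xff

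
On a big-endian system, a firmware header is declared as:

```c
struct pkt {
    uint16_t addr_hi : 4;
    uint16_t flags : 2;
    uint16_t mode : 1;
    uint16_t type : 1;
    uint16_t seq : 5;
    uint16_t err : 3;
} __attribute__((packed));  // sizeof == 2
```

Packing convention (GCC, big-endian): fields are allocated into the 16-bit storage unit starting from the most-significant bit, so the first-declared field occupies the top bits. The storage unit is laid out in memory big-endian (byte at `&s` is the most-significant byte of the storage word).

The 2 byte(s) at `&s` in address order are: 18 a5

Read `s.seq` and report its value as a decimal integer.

20

[0]=0x18 [1]=0xa5 (big-endian) → word 0x18a5
addr_hi [12+:4] = (word>>12) & 0xf = 1
flags [10+:2] = (word>>10) & 0x3 = 2
mode [9+:1] = (word>>9) & 0x1 = 0
type [8+:1] = (word>>8) & 0x1 = 0
seq [3+:5] = (word>>3) & 0x1f = 20  ←
err [0+:3] = (word>>0) & 0x7 = 5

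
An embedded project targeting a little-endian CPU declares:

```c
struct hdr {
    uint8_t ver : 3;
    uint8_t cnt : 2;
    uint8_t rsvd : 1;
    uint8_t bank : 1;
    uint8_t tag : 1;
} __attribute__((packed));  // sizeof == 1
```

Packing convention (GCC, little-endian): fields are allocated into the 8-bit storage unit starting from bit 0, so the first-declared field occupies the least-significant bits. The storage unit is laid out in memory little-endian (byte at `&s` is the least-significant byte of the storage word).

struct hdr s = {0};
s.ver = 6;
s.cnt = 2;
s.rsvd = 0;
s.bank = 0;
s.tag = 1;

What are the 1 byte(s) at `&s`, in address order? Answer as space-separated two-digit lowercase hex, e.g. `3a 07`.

96

[0+:3] ver=6 & 0x7 = 0x6; word=0x06
[3+:2] cnt=2 & 0x3 = 0x2; word=0x16
[5+:1] rsvd=0 & 0x1 = 0x0; word=0x16
[6+:1] bank=0 & 0x1 = 0x0; word=0x16
[7+:1] tag=1 & 0x1 = 0x1; word=0x96
word = 0x96 → little-endian bytes:
  [0]=0x96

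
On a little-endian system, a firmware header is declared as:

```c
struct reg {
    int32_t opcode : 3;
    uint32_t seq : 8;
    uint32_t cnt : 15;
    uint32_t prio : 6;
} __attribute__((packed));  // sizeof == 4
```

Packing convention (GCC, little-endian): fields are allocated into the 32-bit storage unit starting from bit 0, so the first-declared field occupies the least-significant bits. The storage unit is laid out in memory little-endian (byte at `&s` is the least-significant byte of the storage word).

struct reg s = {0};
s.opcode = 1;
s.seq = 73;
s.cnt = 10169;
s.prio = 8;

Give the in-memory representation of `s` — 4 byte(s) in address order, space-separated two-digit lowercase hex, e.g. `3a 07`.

49 ca 3d 21

[0+:3] opcode=1 & 0x7 = 0x1; word=0x00000001
[3+:8] seq=73 & 0xff = 0x49; word=0x00000249
[11+:15] cnt=10169 & 0x7fff = 0x27b9; word=0x013dca49
[26+:6] prio=8 & 0x3f = 0x8; word=0x213dca49
word = 0x213dca49 → little-endian bytes:
  [0]=0x49  [1]=0xca  [2]=0x3d  [3]=0x21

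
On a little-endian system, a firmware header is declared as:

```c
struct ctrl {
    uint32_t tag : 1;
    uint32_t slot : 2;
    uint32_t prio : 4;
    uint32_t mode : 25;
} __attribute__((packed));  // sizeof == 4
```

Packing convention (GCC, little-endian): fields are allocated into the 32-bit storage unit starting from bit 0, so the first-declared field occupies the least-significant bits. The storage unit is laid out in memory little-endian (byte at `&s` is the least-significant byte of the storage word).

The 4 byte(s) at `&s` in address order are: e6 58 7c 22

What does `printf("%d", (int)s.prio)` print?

12

[0]=0xe6 [1]=0x58 [2]=0x7c [3]=0x22 (little-endian) → word 0x227c58e6
tag [0+:1] = (word>>0) & 0x1 = 0
slot [1+:2] = (word>>1) & 0x3 = 3
prio [3+:4] = (word>>3) & 0xf = 12  ←
mode [7+:25] = (word>>7) & 0x1ffffff = 4520113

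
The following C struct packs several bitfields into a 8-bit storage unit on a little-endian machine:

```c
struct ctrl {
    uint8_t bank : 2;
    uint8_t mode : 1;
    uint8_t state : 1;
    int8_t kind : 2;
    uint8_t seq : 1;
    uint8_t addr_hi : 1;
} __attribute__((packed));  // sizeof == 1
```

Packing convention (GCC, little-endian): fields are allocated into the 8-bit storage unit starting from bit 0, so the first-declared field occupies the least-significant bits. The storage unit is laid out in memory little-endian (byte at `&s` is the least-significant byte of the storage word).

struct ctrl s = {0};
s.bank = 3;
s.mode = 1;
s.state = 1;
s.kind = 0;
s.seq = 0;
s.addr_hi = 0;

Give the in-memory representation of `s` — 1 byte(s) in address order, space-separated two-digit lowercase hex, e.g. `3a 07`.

0f

[0+:2] bank=3 & 0x3 = 0x3; word=0x03
[2+:1] mode=1 & 0x1 = 0x1; word=0x07
[3+:1] state=1 & 0x1 = 0x1; word=0x0f
[4+:2] kind=0 & 0x3 = 0x0; word=0x0f
[6+:1] seq=0 & 0x1 = 0x0; word=0x0f
[7+:1] addr_hi=0 & 0x1 = 0x0; word=0x0f
word = 0x0f → little-endian bytes:
  [0]=0x0f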